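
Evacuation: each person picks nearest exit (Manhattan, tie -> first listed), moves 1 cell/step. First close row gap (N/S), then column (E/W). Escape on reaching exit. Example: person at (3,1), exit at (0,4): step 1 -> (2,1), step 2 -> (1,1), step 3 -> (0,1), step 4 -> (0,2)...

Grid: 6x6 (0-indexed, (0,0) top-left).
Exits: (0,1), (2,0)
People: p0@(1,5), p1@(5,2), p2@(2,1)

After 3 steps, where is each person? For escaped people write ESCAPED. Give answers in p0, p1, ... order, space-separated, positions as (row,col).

Step 1: p0:(1,5)->(0,5) | p1:(5,2)->(4,2) | p2:(2,1)->(2,0)->EXIT
Step 2: p0:(0,5)->(0,4) | p1:(4,2)->(3,2) | p2:escaped
Step 3: p0:(0,4)->(0,3) | p1:(3,2)->(2,2) | p2:escaped

(0,3) (2,2) ESCAPED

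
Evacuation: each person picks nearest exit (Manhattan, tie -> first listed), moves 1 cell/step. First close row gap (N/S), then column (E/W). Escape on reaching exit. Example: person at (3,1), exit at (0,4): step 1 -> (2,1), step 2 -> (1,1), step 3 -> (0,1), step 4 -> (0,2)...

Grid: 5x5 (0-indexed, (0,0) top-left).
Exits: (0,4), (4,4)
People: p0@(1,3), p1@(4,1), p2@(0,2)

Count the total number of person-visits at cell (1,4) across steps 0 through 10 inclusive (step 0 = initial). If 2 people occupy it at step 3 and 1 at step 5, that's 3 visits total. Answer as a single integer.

Step 0: p0@(1,3) p1@(4,1) p2@(0,2) -> at (1,4): 0 [-], cum=0
Step 1: p0@(0,3) p1@(4,2) p2@(0,3) -> at (1,4): 0 [-], cum=0
Step 2: p0@ESC p1@(4,3) p2@ESC -> at (1,4): 0 [-], cum=0
Step 3: p0@ESC p1@ESC p2@ESC -> at (1,4): 0 [-], cum=0
Total visits = 0

Answer: 0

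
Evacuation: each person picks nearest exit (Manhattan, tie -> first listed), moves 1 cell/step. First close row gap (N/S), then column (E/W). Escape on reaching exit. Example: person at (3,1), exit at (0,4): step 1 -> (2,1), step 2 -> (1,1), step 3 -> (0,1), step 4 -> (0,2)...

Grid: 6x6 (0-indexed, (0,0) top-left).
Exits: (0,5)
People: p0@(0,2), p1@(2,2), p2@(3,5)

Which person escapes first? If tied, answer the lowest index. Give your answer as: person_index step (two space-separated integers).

Answer: 0 3

Derivation:
Step 1: p0:(0,2)->(0,3) | p1:(2,2)->(1,2) | p2:(3,5)->(2,5)
Step 2: p0:(0,3)->(0,4) | p1:(1,2)->(0,2) | p2:(2,5)->(1,5)
Step 3: p0:(0,4)->(0,5)->EXIT | p1:(0,2)->(0,3) | p2:(1,5)->(0,5)->EXIT
Step 4: p0:escaped | p1:(0,3)->(0,4) | p2:escaped
Step 5: p0:escaped | p1:(0,4)->(0,5)->EXIT | p2:escaped
Exit steps: [3, 5, 3]
First to escape: p0 at step 3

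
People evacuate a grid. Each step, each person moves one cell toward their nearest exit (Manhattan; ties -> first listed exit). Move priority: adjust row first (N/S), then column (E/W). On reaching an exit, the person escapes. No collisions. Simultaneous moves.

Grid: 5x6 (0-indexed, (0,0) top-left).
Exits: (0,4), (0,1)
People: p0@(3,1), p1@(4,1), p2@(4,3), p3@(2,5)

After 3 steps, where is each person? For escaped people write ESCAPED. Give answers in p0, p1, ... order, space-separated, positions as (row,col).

Step 1: p0:(3,1)->(2,1) | p1:(4,1)->(3,1) | p2:(4,3)->(3,3) | p3:(2,5)->(1,5)
Step 2: p0:(2,1)->(1,1) | p1:(3,1)->(2,1) | p2:(3,3)->(2,3) | p3:(1,5)->(0,5)
Step 3: p0:(1,1)->(0,1)->EXIT | p1:(2,1)->(1,1) | p2:(2,3)->(1,3) | p3:(0,5)->(0,4)->EXIT

ESCAPED (1,1) (1,3) ESCAPED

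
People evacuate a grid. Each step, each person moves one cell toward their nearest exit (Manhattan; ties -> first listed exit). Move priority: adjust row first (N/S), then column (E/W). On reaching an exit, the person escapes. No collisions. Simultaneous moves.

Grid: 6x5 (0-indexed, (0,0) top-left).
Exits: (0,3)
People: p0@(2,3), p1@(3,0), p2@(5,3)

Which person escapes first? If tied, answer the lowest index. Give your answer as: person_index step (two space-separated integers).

Answer: 0 2

Derivation:
Step 1: p0:(2,3)->(1,3) | p1:(3,0)->(2,0) | p2:(5,3)->(4,3)
Step 2: p0:(1,3)->(0,3)->EXIT | p1:(2,0)->(1,0) | p2:(4,3)->(3,3)
Step 3: p0:escaped | p1:(1,0)->(0,0) | p2:(3,3)->(2,3)
Step 4: p0:escaped | p1:(0,0)->(0,1) | p2:(2,3)->(1,3)
Step 5: p0:escaped | p1:(0,1)->(0,2) | p2:(1,3)->(0,3)->EXIT
Step 6: p0:escaped | p1:(0,2)->(0,3)->EXIT | p2:escaped
Exit steps: [2, 6, 5]
First to escape: p0 at step 2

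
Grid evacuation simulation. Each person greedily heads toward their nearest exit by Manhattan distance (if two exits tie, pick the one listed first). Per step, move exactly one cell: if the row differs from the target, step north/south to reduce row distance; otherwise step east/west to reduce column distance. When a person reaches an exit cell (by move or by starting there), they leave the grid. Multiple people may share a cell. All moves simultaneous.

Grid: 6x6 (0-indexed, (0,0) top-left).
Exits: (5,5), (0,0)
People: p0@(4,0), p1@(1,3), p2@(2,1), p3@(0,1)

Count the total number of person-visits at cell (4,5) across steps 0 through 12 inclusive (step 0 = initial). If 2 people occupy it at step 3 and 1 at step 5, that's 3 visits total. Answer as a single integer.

Answer: 0

Derivation:
Step 0: p0@(4,0) p1@(1,3) p2@(2,1) p3@(0,1) -> at (4,5): 0 [-], cum=0
Step 1: p0@(3,0) p1@(0,3) p2@(1,1) p3@ESC -> at (4,5): 0 [-], cum=0
Step 2: p0@(2,0) p1@(0,2) p2@(0,1) p3@ESC -> at (4,5): 0 [-], cum=0
Step 3: p0@(1,0) p1@(0,1) p2@ESC p3@ESC -> at (4,5): 0 [-], cum=0
Step 4: p0@ESC p1@ESC p2@ESC p3@ESC -> at (4,5): 0 [-], cum=0
Total visits = 0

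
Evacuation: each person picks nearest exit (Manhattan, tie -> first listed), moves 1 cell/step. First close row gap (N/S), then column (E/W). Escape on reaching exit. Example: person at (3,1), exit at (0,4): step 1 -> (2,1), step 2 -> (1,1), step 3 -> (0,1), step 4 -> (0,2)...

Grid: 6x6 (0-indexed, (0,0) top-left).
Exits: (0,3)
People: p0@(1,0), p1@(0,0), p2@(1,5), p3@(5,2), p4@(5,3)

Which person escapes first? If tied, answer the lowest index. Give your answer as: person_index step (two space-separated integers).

Step 1: p0:(1,0)->(0,0) | p1:(0,0)->(0,1) | p2:(1,5)->(0,5) | p3:(5,2)->(4,2) | p4:(5,3)->(4,3)
Step 2: p0:(0,0)->(0,1) | p1:(0,1)->(0,2) | p2:(0,5)->(0,4) | p3:(4,2)->(3,2) | p4:(4,3)->(3,3)
Step 3: p0:(0,1)->(0,2) | p1:(0,2)->(0,3)->EXIT | p2:(0,4)->(0,3)->EXIT | p3:(3,2)->(2,2) | p4:(3,3)->(2,3)
Step 4: p0:(0,2)->(0,3)->EXIT | p1:escaped | p2:escaped | p3:(2,2)->(1,2) | p4:(2,3)->(1,3)
Step 5: p0:escaped | p1:escaped | p2:escaped | p3:(1,2)->(0,2) | p4:(1,3)->(0,3)->EXIT
Step 6: p0:escaped | p1:escaped | p2:escaped | p3:(0,2)->(0,3)->EXIT | p4:escaped
Exit steps: [4, 3, 3, 6, 5]
First to escape: p1 at step 3

Answer: 1 3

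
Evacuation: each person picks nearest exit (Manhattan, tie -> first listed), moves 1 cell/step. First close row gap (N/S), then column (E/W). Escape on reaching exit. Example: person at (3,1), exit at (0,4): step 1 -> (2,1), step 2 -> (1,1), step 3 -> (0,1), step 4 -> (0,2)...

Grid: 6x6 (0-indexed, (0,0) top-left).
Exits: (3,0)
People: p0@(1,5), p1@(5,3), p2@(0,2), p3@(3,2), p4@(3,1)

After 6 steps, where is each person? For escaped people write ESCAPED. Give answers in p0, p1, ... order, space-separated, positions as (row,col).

Step 1: p0:(1,5)->(2,5) | p1:(5,3)->(4,3) | p2:(0,2)->(1,2) | p3:(3,2)->(3,1) | p4:(3,1)->(3,0)->EXIT
Step 2: p0:(2,5)->(3,5) | p1:(4,3)->(3,3) | p2:(1,2)->(2,2) | p3:(3,1)->(3,0)->EXIT | p4:escaped
Step 3: p0:(3,5)->(3,4) | p1:(3,3)->(3,2) | p2:(2,2)->(3,2) | p3:escaped | p4:escaped
Step 4: p0:(3,4)->(3,3) | p1:(3,2)->(3,1) | p2:(3,2)->(3,1) | p3:escaped | p4:escaped
Step 5: p0:(3,3)->(3,2) | p1:(3,1)->(3,0)->EXIT | p2:(3,1)->(3,0)->EXIT | p3:escaped | p4:escaped
Step 6: p0:(3,2)->(3,1) | p1:escaped | p2:escaped | p3:escaped | p4:escaped

(3,1) ESCAPED ESCAPED ESCAPED ESCAPED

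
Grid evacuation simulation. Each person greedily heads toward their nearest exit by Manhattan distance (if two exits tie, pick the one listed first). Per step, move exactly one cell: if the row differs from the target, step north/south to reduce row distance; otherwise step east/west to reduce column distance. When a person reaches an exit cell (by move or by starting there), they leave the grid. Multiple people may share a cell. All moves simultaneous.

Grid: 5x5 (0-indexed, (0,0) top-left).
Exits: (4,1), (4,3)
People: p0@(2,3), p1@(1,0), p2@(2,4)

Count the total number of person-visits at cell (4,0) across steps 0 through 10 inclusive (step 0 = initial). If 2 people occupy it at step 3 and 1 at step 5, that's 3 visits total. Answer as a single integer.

Step 0: p0@(2,3) p1@(1,0) p2@(2,4) -> at (4,0): 0 [-], cum=0
Step 1: p0@(3,3) p1@(2,0) p2@(3,4) -> at (4,0): 0 [-], cum=0
Step 2: p0@ESC p1@(3,0) p2@(4,4) -> at (4,0): 0 [-], cum=0
Step 3: p0@ESC p1@(4,0) p2@ESC -> at (4,0): 1 [p1], cum=1
Step 4: p0@ESC p1@ESC p2@ESC -> at (4,0): 0 [-], cum=1
Total visits = 1

Answer: 1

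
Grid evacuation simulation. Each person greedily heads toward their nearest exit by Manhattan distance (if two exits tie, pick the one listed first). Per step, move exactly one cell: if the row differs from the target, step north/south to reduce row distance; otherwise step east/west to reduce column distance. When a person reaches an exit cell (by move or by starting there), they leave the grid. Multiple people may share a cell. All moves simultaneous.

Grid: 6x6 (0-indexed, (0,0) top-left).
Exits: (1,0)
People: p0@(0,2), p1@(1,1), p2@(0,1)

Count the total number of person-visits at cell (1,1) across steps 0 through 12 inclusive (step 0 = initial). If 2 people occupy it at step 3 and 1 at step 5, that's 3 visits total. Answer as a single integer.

Answer: 3

Derivation:
Step 0: p0@(0,2) p1@(1,1) p2@(0,1) -> at (1,1): 1 [p1], cum=1
Step 1: p0@(1,2) p1@ESC p2@(1,1) -> at (1,1): 1 [p2], cum=2
Step 2: p0@(1,1) p1@ESC p2@ESC -> at (1,1): 1 [p0], cum=3
Step 3: p0@ESC p1@ESC p2@ESC -> at (1,1): 0 [-], cum=3
Total visits = 3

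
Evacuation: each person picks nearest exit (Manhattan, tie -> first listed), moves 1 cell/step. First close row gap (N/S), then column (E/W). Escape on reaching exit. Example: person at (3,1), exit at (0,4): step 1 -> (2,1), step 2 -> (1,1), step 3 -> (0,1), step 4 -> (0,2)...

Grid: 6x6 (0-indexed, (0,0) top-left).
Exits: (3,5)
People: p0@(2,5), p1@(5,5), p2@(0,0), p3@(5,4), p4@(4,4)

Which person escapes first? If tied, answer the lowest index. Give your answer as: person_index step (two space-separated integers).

Step 1: p0:(2,5)->(3,5)->EXIT | p1:(5,5)->(4,5) | p2:(0,0)->(1,0) | p3:(5,4)->(4,4) | p4:(4,4)->(3,4)
Step 2: p0:escaped | p1:(4,5)->(3,5)->EXIT | p2:(1,0)->(2,0) | p3:(4,4)->(3,4) | p4:(3,4)->(3,5)->EXIT
Step 3: p0:escaped | p1:escaped | p2:(2,0)->(3,0) | p3:(3,4)->(3,5)->EXIT | p4:escaped
Step 4: p0:escaped | p1:escaped | p2:(3,0)->(3,1) | p3:escaped | p4:escaped
Step 5: p0:escaped | p1:escaped | p2:(3,1)->(3,2) | p3:escaped | p4:escaped
Step 6: p0:escaped | p1:escaped | p2:(3,2)->(3,3) | p3:escaped | p4:escaped
Step 7: p0:escaped | p1:escaped | p2:(3,3)->(3,4) | p3:escaped | p4:escaped
Step 8: p0:escaped | p1:escaped | p2:(3,4)->(3,5)->EXIT | p3:escaped | p4:escaped
Exit steps: [1, 2, 8, 3, 2]
First to escape: p0 at step 1

Answer: 0 1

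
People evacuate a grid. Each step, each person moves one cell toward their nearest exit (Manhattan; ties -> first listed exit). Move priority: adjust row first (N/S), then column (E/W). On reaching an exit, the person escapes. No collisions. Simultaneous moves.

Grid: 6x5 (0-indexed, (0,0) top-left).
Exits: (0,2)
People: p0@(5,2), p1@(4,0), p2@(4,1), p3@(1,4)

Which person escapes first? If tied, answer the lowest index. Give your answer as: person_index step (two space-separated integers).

Answer: 3 3

Derivation:
Step 1: p0:(5,2)->(4,2) | p1:(4,0)->(3,0) | p2:(4,1)->(3,1) | p3:(1,4)->(0,4)
Step 2: p0:(4,2)->(3,2) | p1:(3,0)->(2,0) | p2:(3,1)->(2,1) | p3:(0,4)->(0,3)
Step 3: p0:(3,2)->(2,2) | p1:(2,0)->(1,0) | p2:(2,1)->(1,1) | p3:(0,3)->(0,2)->EXIT
Step 4: p0:(2,2)->(1,2) | p1:(1,0)->(0,0) | p2:(1,1)->(0,1) | p3:escaped
Step 5: p0:(1,2)->(0,2)->EXIT | p1:(0,0)->(0,1) | p2:(0,1)->(0,2)->EXIT | p3:escaped
Step 6: p0:escaped | p1:(0,1)->(0,2)->EXIT | p2:escaped | p3:escaped
Exit steps: [5, 6, 5, 3]
First to escape: p3 at step 3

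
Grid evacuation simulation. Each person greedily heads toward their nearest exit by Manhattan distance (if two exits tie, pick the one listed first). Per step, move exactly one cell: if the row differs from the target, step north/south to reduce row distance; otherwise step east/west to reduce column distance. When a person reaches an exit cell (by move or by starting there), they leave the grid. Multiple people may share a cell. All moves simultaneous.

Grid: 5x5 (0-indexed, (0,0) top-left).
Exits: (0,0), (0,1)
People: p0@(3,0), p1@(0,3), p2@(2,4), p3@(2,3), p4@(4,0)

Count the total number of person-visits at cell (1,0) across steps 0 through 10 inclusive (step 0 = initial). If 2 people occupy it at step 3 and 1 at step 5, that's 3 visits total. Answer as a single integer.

Answer: 2

Derivation:
Step 0: p0@(3,0) p1@(0,3) p2@(2,4) p3@(2,3) p4@(4,0) -> at (1,0): 0 [-], cum=0
Step 1: p0@(2,0) p1@(0,2) p2@(1,4) p3@(1,3) p4@(3,0) -> at (1,0): 0 [-], cum=0
Step 2: p0@(1,0) p1@ESC p2@(0,4) p3@(0,3) p4@(2,0) -> at (1,0): 1 [p0], cum=1
Step 3: p0@ESC p1@ESC p2@(0,3) p3@(0,2) p4@(1,0) -> at (1,0): 1 [p4], cum=2
Step 4: p0@ESC p1@ESC p2@(0,2) p3@ESC p4@ESC -> at (1,0): 0 [-], cum=2
Step 5: p0@ESC p1@ESC p2@ESC p3@ESC p4@ESC -> at (1,0): 0 [-], cum=2
Total visits = 2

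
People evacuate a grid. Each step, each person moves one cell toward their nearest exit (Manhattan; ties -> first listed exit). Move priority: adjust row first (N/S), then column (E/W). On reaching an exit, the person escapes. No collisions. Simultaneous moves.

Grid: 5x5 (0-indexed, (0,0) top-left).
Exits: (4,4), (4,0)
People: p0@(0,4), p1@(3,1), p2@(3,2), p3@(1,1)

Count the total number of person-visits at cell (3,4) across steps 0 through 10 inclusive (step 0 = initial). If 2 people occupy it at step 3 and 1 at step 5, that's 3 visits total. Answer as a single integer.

Step 0: p0@(0,4) p1@(3,1) p2@(3,2) p3@(1,1) -> at (3,4): 0 [-], cum=0
Step 1: p0@(1,4) p1@(4,1) p2@(4,2) p3@(2,1) -> at (3,4): 0 [-], cum=0
Step 2: p0@(2,4) p1@ESC p2@(4,3) p3@(3,1) -> at (3,4): 0 [-], cum=0
Step 3: p0@(3,4) p1@ESC p2@ESC p3@(4,1) -> at (3,4): 1 [p0], cum=1
Step 4: p0@ESC p1@ESC p2@ESC p3@ESC -> at (3,4): 0 [-], cum=1
Total visits = 1

Answer: 1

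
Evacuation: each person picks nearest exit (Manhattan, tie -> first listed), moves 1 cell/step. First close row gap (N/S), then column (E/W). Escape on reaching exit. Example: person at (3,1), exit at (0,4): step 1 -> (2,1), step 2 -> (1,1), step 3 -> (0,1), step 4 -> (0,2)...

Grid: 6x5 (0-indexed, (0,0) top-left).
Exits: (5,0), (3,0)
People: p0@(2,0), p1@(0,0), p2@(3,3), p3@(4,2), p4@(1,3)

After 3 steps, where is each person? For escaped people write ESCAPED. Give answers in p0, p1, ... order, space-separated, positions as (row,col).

Step 1: p0:(2,0)->(3,0)->EXIT | p1:(0,0)->(1,0) | p2:(3,3)->(3,2) | p3:(4,2)->(5,2) | p4:(1,3)->(2,3)
Step 2: p0:escaped | p1:(1,0)->(2,0) | p2:(3,2)->(3,1) | p3:(5,2)->(5,1) | p4:(2,3)->(3,3)
Step 3: p0:escaped | p1:(2,0)->(3,0)->EXIT | p2:(3,1)->(3,0)->EXIT | p3:(5,1)->(5,0)->EXIT | p4:(3,3)->(3,2)

ESCAPED ESCAPED ESCAPED ESCAPED (3,2)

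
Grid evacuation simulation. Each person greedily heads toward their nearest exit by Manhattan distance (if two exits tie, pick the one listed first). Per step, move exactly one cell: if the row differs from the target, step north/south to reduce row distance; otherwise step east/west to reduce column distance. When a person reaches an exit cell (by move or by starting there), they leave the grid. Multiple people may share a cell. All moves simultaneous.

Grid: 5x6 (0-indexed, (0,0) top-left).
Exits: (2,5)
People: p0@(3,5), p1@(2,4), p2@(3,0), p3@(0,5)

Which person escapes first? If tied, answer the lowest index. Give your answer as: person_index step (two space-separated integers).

Answer: 0 1

Derivation:
Step 1: p0:(3,5)->(2,5)->EXIT | p1:(2,4)->(2,5)->EXIT | p2:(3,0)->(2,0) | p3:(0,5)->(1,5)
Step 2: p0:escaped | p1:escaped | p2:(2,0)->(2,1) | p3:(1,5)->(2,5)->EXIT
Step 3: p0:escaped | p1:escaped | p2:(2,1)->(2,2) | p3:escaped
Step 4: p0:escaped | p1:escaped | p2:(2,2)->(2,3) | p3:escaped
Step 5: p0:escaped | p1:escaped | p2:(2,3)->(2,4) | p3:escaped
Step 6: p0:escaped | p1:escaped | p2:(2,4)->(2,5)->EXIT | p3:escaped
Exit steps: [1, 1, 6, 2]
First to escape: p0 at step 1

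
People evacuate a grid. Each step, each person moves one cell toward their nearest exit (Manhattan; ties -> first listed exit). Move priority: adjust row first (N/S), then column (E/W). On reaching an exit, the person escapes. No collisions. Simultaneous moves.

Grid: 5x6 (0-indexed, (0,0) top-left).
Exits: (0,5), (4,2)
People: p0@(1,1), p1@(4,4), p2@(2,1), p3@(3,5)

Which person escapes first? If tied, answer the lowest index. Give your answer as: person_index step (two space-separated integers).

Answer: 1 2

Derivation:
Step 1: p0:(1,1)->(2,1) | p1:(4,4)->(4,3) | p2:(2,1)->(3,1) | p3:(3,5)->(2,5)
Step 2: p0:(2,1)->(3,1) | p1:(4,3)->(4,2)->EXIT | p2:(3,1)->(4,1) | p3:(2,5)->(1,5)
Step 3: p0:(3,1)->(4,1) | p1:escaped | p2:(4,1)->(4,2)->EXIT | p3:(1,5)->(0,5)->EXIT
Step 4: p0:(4,1)->(4,2)->EXIT | p1:escaped | p2:escaped | p3:escaped
Exit steps: [4, 2, 3, 3]
First to escape: p1 at step 2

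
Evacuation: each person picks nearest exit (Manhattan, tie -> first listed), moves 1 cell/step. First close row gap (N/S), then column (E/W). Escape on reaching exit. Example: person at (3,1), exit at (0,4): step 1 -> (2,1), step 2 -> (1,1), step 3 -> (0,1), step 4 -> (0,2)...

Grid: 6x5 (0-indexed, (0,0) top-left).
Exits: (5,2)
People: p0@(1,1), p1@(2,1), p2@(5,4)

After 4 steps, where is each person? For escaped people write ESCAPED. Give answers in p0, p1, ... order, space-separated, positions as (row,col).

Step 1: p0:(1,1)->(2,1) | p1:(2,1)->(3,1) | p2:(5,4)->(5,3)
Step 2: p0:(2,1)->(3,1) | p1:(3,1)->(4,1) | p2:(5,3)->(5,2)->EXIT
Step 3: p0:(3,1)->(4,1) | p1:(4,1)->(5,1) | p2:escaped
Step 4: p0:(4,1)->(5,1) | p1:(5,1)->(5,2)->EXIT | p2:escaped

(5,1) ESCAPED ESCAPED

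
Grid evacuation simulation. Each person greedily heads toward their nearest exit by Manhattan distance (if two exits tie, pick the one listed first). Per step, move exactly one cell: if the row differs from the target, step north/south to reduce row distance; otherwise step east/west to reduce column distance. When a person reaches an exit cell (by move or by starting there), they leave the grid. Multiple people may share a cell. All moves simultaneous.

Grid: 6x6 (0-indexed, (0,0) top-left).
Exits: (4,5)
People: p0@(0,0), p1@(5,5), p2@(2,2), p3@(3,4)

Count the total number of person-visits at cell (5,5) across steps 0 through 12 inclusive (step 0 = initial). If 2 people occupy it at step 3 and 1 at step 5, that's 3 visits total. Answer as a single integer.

Answer: 1

Derivation:
Step 0: p0@(0,0) p1@(5,5) p2@(2,2) p3@(3,4) -> at (5,5): 1 [p1], cum=1
Step 1: p0@(1,0) p1@ESC p2@(3,2) p3@(4,4) -> at (5,5): 0 [-], cum=1
Step 2: p0@(2,0) p1@ESC p2@(4,2) p3@ESC -> at (5,5): 0 [-], cum=1
Step 3: p0@(3,0) p1@ESC p2@(4,3) p3@ESC -> at (5,5): 0 [-], cum=1
Step 4: p0@(4,0) p1@ESC p2@(4,4) p3@ESC -> at (5,5): 0 [-], cum=1
Step 5: p0@(4,1) p1@ESC p2@ESC p3@ESC -> at (5,5): 0 [-], cum=1
Step 6: p0@(4,2) p1@ESC p2@ESC p3@ESC -> at (5,5): 0 [-], cum=1
Step 7: p0@(4,3) p1@ESC p2@ESC p3@ESC -> at (5,5): 0 [-], cum=1
Step 8: p0@(4,4) p1@ESC p2@ESC p3@ESC -> at (5,5): 0 [-], cum=1
Step 9: p0@ESC p1@ESC p2@ESC p3@ESC -> at (5,5): 0 [-], cum=1
Total visits = 1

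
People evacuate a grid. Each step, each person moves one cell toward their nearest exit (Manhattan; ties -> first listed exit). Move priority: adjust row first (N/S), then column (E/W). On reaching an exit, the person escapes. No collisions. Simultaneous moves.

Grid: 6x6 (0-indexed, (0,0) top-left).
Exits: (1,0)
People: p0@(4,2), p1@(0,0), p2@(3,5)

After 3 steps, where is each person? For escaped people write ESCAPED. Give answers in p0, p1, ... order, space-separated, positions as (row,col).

Step 1: p0:(4,2)->(3,2) | p1:(0,0)->(1,0)->EXIT | p2:(3,5)->(2,5)
Step 2: p0:(3,2)->(2,2) | p1:escaped | p2:(2,5)->(1,5)
Step 3: p0:(2,2)->(1,2) | p1:escaped | p2:(1,5)->(1,4)

(1,2) ESCAPED (1,4)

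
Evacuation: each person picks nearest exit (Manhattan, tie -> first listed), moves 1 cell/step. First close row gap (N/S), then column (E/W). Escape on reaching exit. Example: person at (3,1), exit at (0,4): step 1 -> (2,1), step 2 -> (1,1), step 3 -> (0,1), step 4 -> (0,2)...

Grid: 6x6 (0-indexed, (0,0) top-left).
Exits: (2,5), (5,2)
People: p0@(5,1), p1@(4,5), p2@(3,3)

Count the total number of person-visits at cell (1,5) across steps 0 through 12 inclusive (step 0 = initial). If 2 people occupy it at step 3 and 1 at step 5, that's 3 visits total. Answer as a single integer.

Step 0: p0@(5,1) p1@(4,5) p2@(3,3) -> at (1,5): 0 [-], cum=0
Step 1: p0@ESC p1@(3,5) p2@(2,3) -> at (1,5): 0 [-], cum=0
Step 2: p0@ESC p1@ESC p2@(2,4) -> at (1,5): 0 [-], cum=0
Step 3: p0@ESC p1@ESC p2@ESC -> at (1,5): 0 [-], cum=0
Total visits = 0

Answer: 0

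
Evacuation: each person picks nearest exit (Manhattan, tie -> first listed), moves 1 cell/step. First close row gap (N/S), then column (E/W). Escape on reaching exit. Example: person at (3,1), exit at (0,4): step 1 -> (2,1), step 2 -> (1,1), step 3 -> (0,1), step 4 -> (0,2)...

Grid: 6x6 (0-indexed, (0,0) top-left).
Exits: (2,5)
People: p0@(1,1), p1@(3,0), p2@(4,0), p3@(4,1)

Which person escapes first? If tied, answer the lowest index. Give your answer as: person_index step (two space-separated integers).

Answer: 0 5

Derivation:
Step 1: p0:(1,1)->(2,1) | p1:(3,0)->(2,0) | p2:(4,0)->(3,0) | p3:(4,1)->(3,1)
Step 2: p0:(2,1)->(2,2) | p1:(2,0)->(2,1) | p2:(3,0)->(2,0) | p3:(3,1)->(2,1)
Step 3: p0:(2,2)->(2,3) | p1:(2,1)->(2,2) | p2:(2,0)->(2,1) | p3:(2,1)->(2,2)
Step 4: p0:(2,3)->(2,4) | p1:(2,2)->(2,3) | p2:(2,1)->(2,2) | p3:(2,2)->(2,3)
Step 5: p0:(2,4)->(2,5)->EXIT | p1:(2,3)->(2,4) | p2:(2,2)->(2,3) | p3:(2,3)->(2,4)
Step 6: p0:escaped | p1:(2,4)->(2,5)->EXIT | p2:(2,3)->(2,4) | p3:(2,4)->(2,5)->EXIT
Step 7: p0:escaped | p1:escaped | p2:(2,4)->(2,5)->EXIT | p3:escaped
Exit steps: [5, 6, 7, 6]
First to escape: p0 at step 5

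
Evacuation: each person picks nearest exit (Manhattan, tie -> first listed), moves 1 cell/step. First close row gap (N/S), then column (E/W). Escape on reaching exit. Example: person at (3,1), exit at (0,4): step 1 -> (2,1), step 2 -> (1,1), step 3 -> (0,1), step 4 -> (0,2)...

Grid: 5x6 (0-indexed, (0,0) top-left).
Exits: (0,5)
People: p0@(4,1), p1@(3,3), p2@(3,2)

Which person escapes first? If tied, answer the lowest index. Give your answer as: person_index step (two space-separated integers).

Step 1: p0:(4,1)->(3,1) | p1:(3,3)->(2,3) | p2:(3,2)->(2,2)
Step 2: p0:(3,1)->(2,1) | p1:(2,3)->(1,3) | p2:(2,2)->(1,2)
Step 3: p0:(2,1)->(1,1) | p1:(1,3)->(0,3) | p2:(1,2)->(0,2)
Step 4: p0:(1,1)->(0,1) | p1:(0,3)->(0,4) | p2:(0,2)->(0,3)
Step 5: p0:(0,1)->(0,2) | p1:(0,4)->(0,5)->EXIT | p2:(0,3)->(0,4)
Step 6: p0:(0,2)->(0,3) | p1:escaped | p2:(0,4)->(0,5)->EXIT
Step 7: p0:(0,3)->(0,4) | p1:escaped | p2:escaped
Step 8: p0:(0,4)->(0,5)->EXIT | p1:escaped | p2:escaped
Exit steps: [8, 5, 6]
First to escape: p1 at step 5

Answer: 1 5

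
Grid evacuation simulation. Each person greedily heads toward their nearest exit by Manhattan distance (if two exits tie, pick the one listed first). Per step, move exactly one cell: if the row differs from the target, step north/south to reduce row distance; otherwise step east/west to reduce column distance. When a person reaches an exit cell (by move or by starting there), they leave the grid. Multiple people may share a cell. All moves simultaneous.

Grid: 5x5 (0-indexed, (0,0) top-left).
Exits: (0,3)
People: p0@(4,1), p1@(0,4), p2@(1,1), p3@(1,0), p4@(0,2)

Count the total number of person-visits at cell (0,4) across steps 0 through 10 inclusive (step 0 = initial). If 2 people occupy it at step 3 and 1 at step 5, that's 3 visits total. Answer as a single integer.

Step 0: p0@(4,1) p1@(0,4) p2@(1,1) p3@(1,0) p4@(0,2) -> at (0,4): 1 [p1], cum=1
Step 1: p0@(3,1) p1@ESC p2@(0,1) p3@(0,0) p4@ESC -> at (0,4): 0 [-], cum=1
Step 2: p0@(2,1) p1@ESC p2@(0,2) p3@(0,1) p4@ESC -> at (0,4): 0 [-], cum=1
Step 3: p0@(1,1) p1@ESC p2@ESC p3@(0,2) p4@ESC -> at (0,4): 0 [-], cum=1
Step 4: p0@(0,1) p1@ESC p2@ESC p3@ESC p4@ESC -> at (0,4): 0 [-], cum=1
Step 5: p0@(0,2) p1@ESC p2@ESC p3@ESC p4@ESC -> at (0,4): 0 [-], cum=1
Step 6: p0@ESC p1@ESC p2@ESC p3@ESC p4@ESC -> at (0,4): 0 [-], cum=1
Total visits = 1

Answer: 1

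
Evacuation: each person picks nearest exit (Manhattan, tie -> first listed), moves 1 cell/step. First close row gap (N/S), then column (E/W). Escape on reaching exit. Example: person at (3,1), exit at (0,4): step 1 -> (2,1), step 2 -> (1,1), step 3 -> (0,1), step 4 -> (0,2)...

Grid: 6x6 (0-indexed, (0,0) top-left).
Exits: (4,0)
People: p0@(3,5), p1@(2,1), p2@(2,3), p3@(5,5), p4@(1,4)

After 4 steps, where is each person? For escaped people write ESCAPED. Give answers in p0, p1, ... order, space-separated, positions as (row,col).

Step 1: p0:(3,5)->(4,5) | p1:(2,1)->(3,1) | p2:(2,3)->(3,3) | p3:(5,5)->(4,5) | p4:(1,4)->(2,4)
Step 2: p0:(4,5)->(4,4) | p1:(3,1)->(4,1) | p2:(3,3)->(4,3) | p3:(4,5)->(4,4) | p4:(2,4)->(3,4)
Step 3: p0:(4,4)->(4,3) | p1:(4,1)->(4,0)->EXIT | p2:(4,3)->(4,2) | p3:(4,4)->(4,3) | p4:(3,4)->(4,4)
Step 4: p0:(4,3)->(4,2) | p1:escaped | p2:(4,2)->(4,1) | p3:(4,3)->(4,2) | p4:(4,4)->(4,3)

(4,2) ESCAPED (4,1) (4,2) (4,3)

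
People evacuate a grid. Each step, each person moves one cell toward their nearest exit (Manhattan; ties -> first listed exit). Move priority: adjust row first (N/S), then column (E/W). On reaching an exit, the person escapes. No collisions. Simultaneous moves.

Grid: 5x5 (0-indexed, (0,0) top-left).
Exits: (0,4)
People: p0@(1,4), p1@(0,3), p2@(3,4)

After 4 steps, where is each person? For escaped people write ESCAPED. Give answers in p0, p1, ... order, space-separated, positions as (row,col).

Step 1: p0:(1,4)->(0,4)->EXIT | p1:(0,3)->(0,4)->EXIT | p2:(3,4)->(2,4)
Step 2: p0:escaped | p1:escaped | p2:(2,4)->(1,4)
Step 3: p0:escaped | p1:escaped | p2:(1,4)->(0,4)->EXIT

ESCAPED ESCAPED ESCAPED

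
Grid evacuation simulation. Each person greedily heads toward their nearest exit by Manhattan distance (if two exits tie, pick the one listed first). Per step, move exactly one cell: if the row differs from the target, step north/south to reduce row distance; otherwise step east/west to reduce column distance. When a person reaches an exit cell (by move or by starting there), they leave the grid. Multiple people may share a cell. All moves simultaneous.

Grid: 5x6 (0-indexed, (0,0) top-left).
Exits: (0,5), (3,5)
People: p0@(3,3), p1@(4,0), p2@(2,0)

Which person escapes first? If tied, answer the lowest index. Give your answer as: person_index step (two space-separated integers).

Step 1: p0:(3,3)->(3,4) | p1:(4,0)->(3,0) | p2:(2,0)->(3,0)
Step 2: p0:(3,4)->(3,5)->EXIT | p1:(3,0)->(3,1) | p2:(3,0)->(3,1)
Step 3: p0:escaped | p1:(3,1)->(3,2) | p2:(3,1)->(3,2)
Step 4: p0:escaped | p1:(3,2)->(3,3) | p2:(3,2)->(3,3)
Step 5: p0:escaped | p1:(3,3)->(3,4) | p2:(3,3)->(3,4)
Step 6: p0:escaped | p1:(3,4)->(3,5)->EXIT | p2:(3,4)->(3,5)->EXIT
Exit steps: [2, 6, 6]
First to escape: p0 at step 2

Answer: 0 2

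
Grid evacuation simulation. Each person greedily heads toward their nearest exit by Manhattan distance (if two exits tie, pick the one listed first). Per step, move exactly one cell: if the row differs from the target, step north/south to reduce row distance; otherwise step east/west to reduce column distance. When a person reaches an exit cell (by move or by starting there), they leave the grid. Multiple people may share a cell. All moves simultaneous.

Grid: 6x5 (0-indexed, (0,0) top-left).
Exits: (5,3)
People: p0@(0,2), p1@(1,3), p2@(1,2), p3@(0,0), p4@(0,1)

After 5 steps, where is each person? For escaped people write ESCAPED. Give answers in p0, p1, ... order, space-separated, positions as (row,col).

Step 1: p0:(0,2)->(1,2) | p1:(1,3)->(2,3) | p2:(1,2)->(2,2) | p3:(0,0)->(1,0) | p4:(0,1)->(1,1)
Step 2: p0:(1,2)->(2,2) | p1:(2,3)->(3,3) | p2:(2,2)->(3,2) | p3:(1,0)->(2,0) | p4:(1,1)->(2,1)
Step 3: p0:(2,2)->(3,2) | p1:(3,3)->(4,3) | p2:(3,2)->(4,2) | p3:(2,0)->(3,0) | p4:(2,1)->(3,1)
Step 4: p0:(3,2)->(4,2) | p1:(4,3)->(5,3)->EXIT | p2:(4,2)->(5,2) | p3:(3,0)->(4,0) | p4:(3,1)->(4,1)
Step 5: p0:(4,2)->(5,2) | p1:escaped | p2:(5,2)->(5,3)->EXIT | p3:(4,0)->(5,0) | p4:(4,1)->(5,1)

(5,2) ESCAPED ESCAPED (5,0) (5,1)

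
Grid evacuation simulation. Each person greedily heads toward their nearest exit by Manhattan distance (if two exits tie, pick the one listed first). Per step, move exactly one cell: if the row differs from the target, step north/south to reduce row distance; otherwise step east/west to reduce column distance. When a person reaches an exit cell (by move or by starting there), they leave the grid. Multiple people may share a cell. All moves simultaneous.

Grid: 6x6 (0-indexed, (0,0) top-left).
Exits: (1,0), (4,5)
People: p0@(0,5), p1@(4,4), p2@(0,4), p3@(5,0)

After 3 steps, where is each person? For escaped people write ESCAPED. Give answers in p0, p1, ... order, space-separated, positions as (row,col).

Step 1: p0:(0,5)->(1,5) | p1:(4,4)->(4,5)->EXIT | p2:(0,4)->(1,4) | p3:(5,0)->(4,0)
Step 2: p0:(1,5)->(2,5) | p1:escaped | p2:(1,4)->(1,3) | p3:(4,0)->(3,0)
Step 3: p0:(2,5)->(3,5) | p1:escaped | p2:(1,3)->(1,2) | p3:(3,0)->(2,0)

(3,5) ESCAPED (1,2) (2,0)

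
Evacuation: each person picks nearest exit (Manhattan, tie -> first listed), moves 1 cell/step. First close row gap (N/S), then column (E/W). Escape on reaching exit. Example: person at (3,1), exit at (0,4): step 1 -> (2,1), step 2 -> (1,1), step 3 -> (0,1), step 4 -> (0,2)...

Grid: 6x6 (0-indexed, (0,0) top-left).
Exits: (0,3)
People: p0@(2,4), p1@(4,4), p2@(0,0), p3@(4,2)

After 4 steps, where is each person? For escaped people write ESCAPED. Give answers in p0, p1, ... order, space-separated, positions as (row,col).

Step 1: p0:(2,4)->(1,4) | p1:(4,4)->(3,4) | p2:(0,0)->(0,1) | p3:(4,2)->(3,2)
Step 2: p0:(1,4)->(0,4) | p1:(3,4)->(2,4) | p2:(0,1)->(0,2) | p3:(3,2)->(2,2)
Step 3: p0:(0,4)->(0,3)->EXIT | p1:(2,4)->(1,4) | p2:(0,2)->(0,3)->EXIT | p3:(2,2)->(1,2)
Step 4: p0:escaped | p1:(1,4)->(0,4) | p2:escaped | p3:(1,2)->(0,2)

ESCAPED (0,4) ESCAPED (0,2)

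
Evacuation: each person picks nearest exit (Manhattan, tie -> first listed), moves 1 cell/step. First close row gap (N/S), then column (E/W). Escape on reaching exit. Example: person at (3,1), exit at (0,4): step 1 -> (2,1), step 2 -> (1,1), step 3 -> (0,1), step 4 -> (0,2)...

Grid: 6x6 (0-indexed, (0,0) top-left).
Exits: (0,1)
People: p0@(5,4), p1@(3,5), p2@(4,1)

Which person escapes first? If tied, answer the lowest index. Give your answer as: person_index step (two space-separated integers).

Step 1: p0:(5,4)->(4,4) | p1:(3,5)->(2,5) | p2:(4,1)->(3,1)
Step 2: p0:(4,4)->(3,4) | p1:(2,5)->(1,5) | p2:(3,1)->(2,1)
Step 3: p0:(3,4)->(2,4) | p1:(1,5)->(0,5) | p2:(2,1)->(1,1)
Step 4: p0:(2,4)->(1,4) | p1:(0,5)->(0,4) | p2:(1,1)->(0,1)->EXIT
Step 5: p0:(1,4)->(0,4) | p1:(0,4)->(0,3) | p2:escaped
Step 6: p0:(0,4)->(0,3) | p1:(0,3)->(0,2) | p2:escaped
Step 7: p0:(0,3)->(0,2) | p1:(0,2)->(0,1)->EXIT | p2:escaped
Step 8: p0:(0,2)->(0,1)->EXIT | p1:escaped | p2:escaped
Exit steps: [8, 7, 4]
First to escape: p2 at step 4

Answer: 2 4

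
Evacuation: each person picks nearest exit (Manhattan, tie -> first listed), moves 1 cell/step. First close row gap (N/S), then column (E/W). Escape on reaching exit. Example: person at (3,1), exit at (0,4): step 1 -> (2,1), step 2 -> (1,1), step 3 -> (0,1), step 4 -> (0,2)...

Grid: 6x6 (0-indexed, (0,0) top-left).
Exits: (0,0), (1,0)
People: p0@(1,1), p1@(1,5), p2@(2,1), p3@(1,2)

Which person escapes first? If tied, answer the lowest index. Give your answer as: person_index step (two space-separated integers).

Step 1: p0:(1,1)->(1,0)->EXIT | p1:(1,5)->(1,4) | p2:(2,1)->(1,1) | p3:(1,2)->(1,1)
Step 2: p0:escaped | p1:(1,4)->(1,3) | p2:(1,1)->(1,0)->EXIT | p3:(1,1)->(1,0)->EXIT
Step 3: p0:escaped | p1:(1,3)->(1,2) | p2:escaped | p3:escaped
Step 4: p0:escaped | p1:(1,2)->(1,1) | p2:escaped | p3:escaped
Step 5: p0:escaped | p1:(1,1)->(1,0)->EXIT | p2:escaped | p3:escaped
Exit steps: [1, 5, 2, 2]
First to escape: p0 at step 1

Answer: 0 1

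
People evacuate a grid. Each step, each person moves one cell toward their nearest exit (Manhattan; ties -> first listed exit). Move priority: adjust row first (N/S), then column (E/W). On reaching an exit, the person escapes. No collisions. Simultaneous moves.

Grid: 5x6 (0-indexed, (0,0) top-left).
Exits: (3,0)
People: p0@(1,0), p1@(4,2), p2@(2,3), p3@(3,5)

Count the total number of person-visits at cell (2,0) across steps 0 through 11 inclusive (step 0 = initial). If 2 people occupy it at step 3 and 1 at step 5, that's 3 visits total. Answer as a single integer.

Step 0: p0@(1,0) p1@(4,2) p2@(2,3) p3@(3,5) -> at (2,0): 0 [-], cum=0
Step 1: p0@(2,0) p1@(3,2) p2@(3,3) p3@(3,4) -> at (2,0): 1 [p0], cum=1
Step 2: p0@ESC p1@(3,1) p2@(3,2) p3@(3,3) -> at (2,0): 0 [-], cum=1
Step 3: p0@ESC p1@ESC p2@(3,1) p3@(3,2) -> at (2,0): 0 [-], cum=1
Step 4: p0@ESC p1@ESC p2@ESC p3@(3,1) -> at (2,0): 0 [-], cum=1
Step 5: p0@ESC p1@ESC p2@ESC p3@ESC -> at (2,0): 0 [-], cum=1
Total visits = 1

Answer: 1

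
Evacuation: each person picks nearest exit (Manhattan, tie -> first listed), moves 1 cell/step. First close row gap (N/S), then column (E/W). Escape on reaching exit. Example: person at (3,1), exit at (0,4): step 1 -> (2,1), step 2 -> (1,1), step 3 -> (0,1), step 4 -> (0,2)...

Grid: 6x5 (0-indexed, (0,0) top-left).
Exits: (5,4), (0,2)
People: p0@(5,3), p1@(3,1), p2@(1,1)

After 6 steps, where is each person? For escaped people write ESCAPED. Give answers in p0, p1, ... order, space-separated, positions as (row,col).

Step 1: p0:(5,3)->(5,4)->EXIT | p1:(3,1)->(2,1) | p2:(1,1)->(0,1)
Step 2: p0:escaped | p1:(2,1)->(1,1) | p2:(0,1)->(0,2)->EXIT
Step 3: p0:escaped | p1:(1,1)->(0,1) | p2:escaped
Step 4: p0:escaped | p1:(0,1)->(0,2)->EXIT | p2:escaped

ESCAPED ESCAPED ESCAPED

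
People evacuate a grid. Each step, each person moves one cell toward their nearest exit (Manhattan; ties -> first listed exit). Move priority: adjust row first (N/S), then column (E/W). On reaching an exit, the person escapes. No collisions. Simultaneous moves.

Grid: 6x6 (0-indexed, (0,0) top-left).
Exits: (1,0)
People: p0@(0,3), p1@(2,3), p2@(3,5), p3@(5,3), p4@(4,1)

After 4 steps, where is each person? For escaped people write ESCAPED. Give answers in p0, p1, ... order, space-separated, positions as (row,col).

Step 1: p0:(0,3)->(1,3) | p1:(2,3)->(1,3) | p2:(3,5)->(2,5) | p3:(5,3)->(4,3) | p4:(4,1)->(3,1)
Step 2: p0:(1,3)->(1,2) | p1:(1,3)->(1,2) | p2:(2,5)->(1,5) | p3:(4,3)->(3,3) | p4:(3,1)->(2,1)
Step 3: p0:(1,2)->(1,1) | p1:(1,2)->(1,1) | p2:(1,5)->(1,4) | p3:(3,3)->(2,3) | p4:(2,1)->(1,1)
Step 4: p0:(1,1)->(1,0)->EXIT | p1:(1,1)->(1,0)->EXIT | p2:(1,4)->(1,3) | p3:(2,3)->(1,3) | p4:(1,1)->(1,0)->EXIT

ESCAPED ESCAPED (1,3) (1,3) ESCAPED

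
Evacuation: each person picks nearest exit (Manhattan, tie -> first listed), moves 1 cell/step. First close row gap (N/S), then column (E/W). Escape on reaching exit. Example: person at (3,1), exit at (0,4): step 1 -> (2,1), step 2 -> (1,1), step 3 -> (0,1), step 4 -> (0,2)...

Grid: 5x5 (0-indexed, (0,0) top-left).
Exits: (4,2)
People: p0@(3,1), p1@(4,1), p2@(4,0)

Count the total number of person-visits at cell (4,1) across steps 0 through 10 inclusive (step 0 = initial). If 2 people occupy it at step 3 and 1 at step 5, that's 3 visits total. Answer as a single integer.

Step 0: p0@(3,1) p1@(4,1) p2@(4,0) -> at (4,1): 1 [p1], cum=1
Step 1: p0@(4,1) p1@ESC p2@(4,1) -> at (4,1): 2 [p0,p2], cum=3
Step 2: p0@ESC p1@ESC p2@ESC -> at (4,1): 0 [-], cum=3
Total visits = 3

Answer: 3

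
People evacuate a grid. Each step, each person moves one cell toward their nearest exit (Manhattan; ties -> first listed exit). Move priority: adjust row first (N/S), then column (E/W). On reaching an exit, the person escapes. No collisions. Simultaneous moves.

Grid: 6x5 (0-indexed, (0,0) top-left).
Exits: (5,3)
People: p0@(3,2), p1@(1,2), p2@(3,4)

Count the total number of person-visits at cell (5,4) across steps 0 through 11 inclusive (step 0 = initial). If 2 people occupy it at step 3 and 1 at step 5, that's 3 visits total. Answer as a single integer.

Step 0: p0@(3,2) p1@(1,2) p2@(3,4) -> at (5,4): 0 [-], cum=0
Step 1: p0@(4,2) p1@(2,2) p2@(4,4) -> at (5,4): 0 [-], cum=0
Step 2: p0@(5,2) p1@(3,2) p2@(5,4) -> at (5,4): 1 [p2], cum=1
Step 3: p0@ESC p1@(4,2) p2@ESC -> at (5,4): 0 [-], cum=1
Step 4: p0@ESC p1@(5,2) p2@ESC -> at (5,4): 0 [-], cum=1
Step 5: p0@ESC p1@ESC p2@ESC -> at (5,4): 0 [-], cum=1
Total visits = 1

Answer: 1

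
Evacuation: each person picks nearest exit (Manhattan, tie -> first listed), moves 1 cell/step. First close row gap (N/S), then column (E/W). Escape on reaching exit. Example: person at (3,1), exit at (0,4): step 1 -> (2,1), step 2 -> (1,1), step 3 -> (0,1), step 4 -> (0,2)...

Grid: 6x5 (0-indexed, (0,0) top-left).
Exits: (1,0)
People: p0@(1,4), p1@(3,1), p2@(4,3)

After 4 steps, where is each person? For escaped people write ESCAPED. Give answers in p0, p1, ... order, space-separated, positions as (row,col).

Step 1: p0:(1,4)->(1,3) | p1:(3,1)->(2,1) | p2:(4,3)->(3,3)
Step 2: p0:(1,3)->(1,2) | p1:(2,1)->(1,1) | p2:(3,3)->(2,3)
Step 3: p0:(1,2)->(1,1) | p1:(1,1)->(1,0)->EXIT | p2:(2,3)->(1,3)
Step 4: p0:(1,1)->(1,0)->EXIT | p1:escaped | p2:(1,3)->(1,2)

ESCAPED ESCAPED (1,2)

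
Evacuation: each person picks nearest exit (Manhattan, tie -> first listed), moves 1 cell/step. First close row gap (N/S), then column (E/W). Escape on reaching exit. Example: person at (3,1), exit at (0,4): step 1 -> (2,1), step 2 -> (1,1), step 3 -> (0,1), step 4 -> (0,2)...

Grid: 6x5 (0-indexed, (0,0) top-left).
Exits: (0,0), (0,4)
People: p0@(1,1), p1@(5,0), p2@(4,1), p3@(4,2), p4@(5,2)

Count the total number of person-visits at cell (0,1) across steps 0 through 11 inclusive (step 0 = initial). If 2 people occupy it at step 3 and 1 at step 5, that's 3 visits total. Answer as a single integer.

Step 0: p0@(1,1) p1@(5,0) p2@(4,1) p3@(4,2) p4@(5,2) -> at (0,1): 0 [-], cum=0
Step 1: p0@(0,1) p1@(4,0) p2@(3,1) p3@(3,2) p4@(4,2) -> at (0,1): 1 [p0], cum=1
Step 2: p0@ESC p1@(3,0) p2@(2,1) p3@(2,2) p4@(3,2) -> at (0,1): 0 [-], cum=1
Step 3: p0@ESC p1@(2,0) p2@(1,1) p3@(1,2) p4@(2,2) -> at (0,1): 0 [-], cum=1
Step 4: p0@ESC p1@(1,0) p2@(0,1) p3@(0,2) p4@(1,2) -> at (0,1): 1 [p2], cum=2
Step 5: p0@ESC p1@ESC p2@ESC p3@(0,1) p4@(0,2) -> at (0,1): 1 [p3], cum=3
Step 6: p0@ESC p1@ESC p2@ESC p3@ESC p4@(0,1) -> at (0,1): 1 [p4], cum=4
Step 7: p0@ESC p1@ESC p2@ESC p3@ESC p4@ESC -> at (0,1): 0 [-], cum=4
Total visits = 4

Answer: 4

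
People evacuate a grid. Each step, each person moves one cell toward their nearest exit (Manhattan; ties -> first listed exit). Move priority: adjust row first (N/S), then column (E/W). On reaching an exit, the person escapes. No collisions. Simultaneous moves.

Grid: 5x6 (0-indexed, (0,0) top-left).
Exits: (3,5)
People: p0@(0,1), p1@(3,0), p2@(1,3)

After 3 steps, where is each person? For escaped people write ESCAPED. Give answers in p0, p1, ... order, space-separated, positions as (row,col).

Step 1: p0:(0,1)->(1,1) | p1:(3,0)->(3,1) | p2:(1,3)->(2,3)
Step 2: p0:(1,1)->(2,1) | p1:(3,1)->(3,2) | p2:(2,3)->(3,3)
Step 3: p0:(2,1)->(3,1) | p1:(3,2)->(3,3) | p2:(3,3)->(3,4)

(3,1) (3,3) (3,4)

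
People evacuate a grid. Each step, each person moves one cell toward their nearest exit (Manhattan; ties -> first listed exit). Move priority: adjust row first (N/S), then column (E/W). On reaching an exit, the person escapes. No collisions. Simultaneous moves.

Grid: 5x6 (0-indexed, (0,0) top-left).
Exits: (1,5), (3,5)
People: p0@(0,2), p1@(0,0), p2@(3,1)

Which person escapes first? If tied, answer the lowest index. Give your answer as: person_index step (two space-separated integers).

Answer: 0 4

Derivation:
Step 1: p0:(0,2)->(1,2) | p1:(0,0)->(1,0) | p2:(3,1)->(3,2)
Step 2: p0:(1,2)->(1,3) | p1:(1,0)->(1,1) | p2:(3,2)->(3,3)
Step 3: p0:(1,3)->(1,4) | p1:(1,1)->(1,2) | p2:(3,3)->(3,4)
Step 4: p0:(1,4)->(1,5)->EXIT | p1:(1,2)->(1,3) | p2:(3,4)->(3,5)->EXIT
Step 5: p0:escaped | p1:(1,3)->(1,4) | p2:escaped
Step 6: p0:escaped | p1:(1,4)->(1,5)->EXIT | p2:escaped
Exit steps: [4, 6, 4]
First to escape: p0 at step 4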